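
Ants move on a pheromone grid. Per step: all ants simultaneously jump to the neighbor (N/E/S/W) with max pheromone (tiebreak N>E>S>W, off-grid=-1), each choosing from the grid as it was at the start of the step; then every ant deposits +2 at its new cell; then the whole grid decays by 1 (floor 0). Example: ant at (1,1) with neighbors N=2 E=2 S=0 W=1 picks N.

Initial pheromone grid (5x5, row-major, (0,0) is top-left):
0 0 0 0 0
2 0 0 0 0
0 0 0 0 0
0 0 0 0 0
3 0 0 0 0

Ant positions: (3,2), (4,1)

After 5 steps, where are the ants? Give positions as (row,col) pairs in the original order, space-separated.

Step 1: ant0:(3,2)->N->(2,2) | ant1:(4,1)->W->(4,0)
  grid max=4 at (4,0)
Step 2: ant0:(2,2)->N->(1,2) | ant1:(4,0)->N->(3,0)
  grid max=3 at (4,0)
Step 3: ant0:(1,2)->N->(0,2) | ant1:(3,0)->S->(4,0)
  grid max=4 at (4,0)
Step 4: ant0:(0,2)->E->(0,3) | ant1:(4,0)->N->(3,0)
  grid max=3 at (4,0)
Step 5: ant0:(0,3)->E->(0,4) | ant1:(3,0)->S->(4,0)
  grid max=4 at (4,0)

(0,4) (4,0)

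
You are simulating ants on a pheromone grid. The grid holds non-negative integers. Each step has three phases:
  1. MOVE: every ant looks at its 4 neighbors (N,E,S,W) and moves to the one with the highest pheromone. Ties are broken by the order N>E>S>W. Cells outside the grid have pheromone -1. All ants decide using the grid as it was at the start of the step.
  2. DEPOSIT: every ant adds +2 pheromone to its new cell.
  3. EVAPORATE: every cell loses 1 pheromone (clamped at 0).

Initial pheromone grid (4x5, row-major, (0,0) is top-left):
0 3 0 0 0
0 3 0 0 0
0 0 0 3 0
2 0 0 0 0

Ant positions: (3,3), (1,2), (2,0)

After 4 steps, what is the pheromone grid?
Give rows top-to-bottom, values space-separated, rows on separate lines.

After step 1: ants at (2,3),(1,1),(3,0)
  0 2 0 0 0
  0 4 0 0 0
  0 0 0 4 0
  3 0 0 0 0
After step 2: ants at (1,3),(0,1),(2,0)
  0 3 0 0 0
  0 3 0 1 0
  1 0 0 3 0
  2 0 0 0 0
After step 3: ants at (2,3),(1,1),(3,0)
  0 2 0 0 0
  0 4 0 0 0
  0 0 0 4 0
  3 0 0 0 0
After step 4: ants at (1,3),(0,1),(2,0)
  0 3 0 0 0
  0 3 0 1 0
  1 0 0 3 0
  2 0 0 0 0

0 3 0 0 0
0 3 0 1 0
1 0 0 3 0
2 0 0 0 0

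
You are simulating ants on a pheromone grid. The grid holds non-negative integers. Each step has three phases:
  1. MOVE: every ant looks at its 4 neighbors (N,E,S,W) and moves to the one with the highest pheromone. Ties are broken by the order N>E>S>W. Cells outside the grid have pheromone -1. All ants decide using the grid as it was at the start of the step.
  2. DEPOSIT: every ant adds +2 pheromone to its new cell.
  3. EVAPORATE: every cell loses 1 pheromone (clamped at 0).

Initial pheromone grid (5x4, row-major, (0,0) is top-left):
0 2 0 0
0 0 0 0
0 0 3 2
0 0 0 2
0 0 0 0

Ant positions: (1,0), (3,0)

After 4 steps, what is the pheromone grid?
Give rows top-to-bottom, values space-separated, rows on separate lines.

After step 1: ants at (0,0),(2,0)
  1 1 0 0
  0 0 0 0
  1 0 2 1
  0 0 0 1
  0 0 0 0
After step 2: ants at (0,1),(1,0)
  0 2 0 0
  1 0 0 0
  0 0 1 0
  0 0 0 0
  0 0 0 0
After step 3: ants at (0,2),(0,0)
  1 1 1 0
  0 0 0 0
  0 0 0 0
  0 0 0 0
  0 0 0 0
After step 4: ants at (0,1),(0,1)
  0 4 0 0
  0 0 0 0
  0 0 0 0
  0 0 0 0
  0 0 0 0

0 4 0 0
0 0 0 0
0 0 0 0
0 0 0 0
0 0 0 0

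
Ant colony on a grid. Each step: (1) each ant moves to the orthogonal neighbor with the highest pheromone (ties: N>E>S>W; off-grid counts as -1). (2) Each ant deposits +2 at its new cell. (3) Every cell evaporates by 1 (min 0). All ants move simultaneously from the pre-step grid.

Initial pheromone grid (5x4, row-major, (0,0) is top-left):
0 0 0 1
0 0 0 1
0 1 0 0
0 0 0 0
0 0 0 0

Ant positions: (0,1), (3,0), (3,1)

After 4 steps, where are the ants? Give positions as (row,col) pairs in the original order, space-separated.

Step 1: ant0:(0,1)->E->(0,2) | ant1:(3,0)->N->(2,0) | ant2:(3,1)->N->(2,1)
  grid max=2 at (2,1)
Step 2: ant0:(0,2)->E->(0,3) | ant1:(2,0)->E->(2,1) | ant2:(2,1)->W->(2,0)
  grid max=3 at (2,1)
Step 3: ant0:(0,3)->S->(1,3) | ant1:(2,1)->W->(2,0) | ant2:(2,0)->E->(2,1)
  grid max=4 at (2,1)
Step 4: ant0:(1,3)->N->(0,3) | ant1:(2,0)->E->(2,1) | ant2:(2,1)->W->(2,0)
  grid max=5 at (2,1)

(0,3) (2,1) (2,0)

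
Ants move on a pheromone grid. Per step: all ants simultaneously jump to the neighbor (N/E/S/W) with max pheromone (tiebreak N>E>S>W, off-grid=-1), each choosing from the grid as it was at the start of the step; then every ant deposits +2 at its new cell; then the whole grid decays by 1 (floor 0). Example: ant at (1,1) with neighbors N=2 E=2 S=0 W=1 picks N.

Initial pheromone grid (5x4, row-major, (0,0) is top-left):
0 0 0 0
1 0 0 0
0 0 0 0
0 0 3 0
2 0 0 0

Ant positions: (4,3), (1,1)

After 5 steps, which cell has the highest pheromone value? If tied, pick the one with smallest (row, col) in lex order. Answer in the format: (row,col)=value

Step 1: ant0:(4,3)->N->(3,3) | ant1:(1,1)->W->(1,0)
  grid max=2 at (1,0)
Step 2: ant0:(3,3)->W->(3,2) | ant1:(1,0)->N->(0,0)
  grid max=3 at (3,2)
Step 3: ant0:(3,2)->N->(2,2) | ant1:(0,0)->S->(1,0)
  grid max=2 at (1,0)
Step 4: ant0:(2,2)->S->(3,2) | ant1:(1,0)->N->(0,0)
  grid max=3 at (3,2)
Step 5: ant0:(3,2)->N->(2,2) | ant1:(0,0)->S->(1,0)
  grid max=2 at (1,0)
Final grid:
  0 0 0 0
  2 0 0 0
  0 0 1 0
  0 0 2 0
  0 0 0 0
Max pheromone 2 at (1,0)

Answer: (1,0)=2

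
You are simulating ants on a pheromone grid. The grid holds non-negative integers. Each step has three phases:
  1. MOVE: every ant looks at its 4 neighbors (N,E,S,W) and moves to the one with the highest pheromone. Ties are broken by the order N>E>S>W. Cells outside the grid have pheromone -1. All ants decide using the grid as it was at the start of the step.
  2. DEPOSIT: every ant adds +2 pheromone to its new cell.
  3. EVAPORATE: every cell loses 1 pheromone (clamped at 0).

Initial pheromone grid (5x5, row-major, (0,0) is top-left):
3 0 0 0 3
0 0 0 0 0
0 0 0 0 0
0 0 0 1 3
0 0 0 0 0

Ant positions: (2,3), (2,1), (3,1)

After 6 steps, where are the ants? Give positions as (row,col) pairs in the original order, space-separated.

Step 1: ant0:(2,3)->S->(3,3) | ant1:(2,1)->N->(1,1) | ant2:(3,1)->N->(2,1)
  grid max=2 at (0,0)
Step 2: ant0:(3,3)->E->(3,4) | ant1:(1,1)->S->(2,1) | ant2:(2,1)->N->(1,1)
  grid max=3 at (3,4)
Step 3: ant0:(3,4)->W->(3,3) | ant1:(2,1)->N->(1,1) | ant2:(1,1)->S->(2,1)
  grid max=3 at (1,1)
Step 4: ant0:(3,3)->E->(3,4) | ant1:(1,1)->S->(2,1) | ant2:(2,1)->N->(1,1)
  grid max=4 at (1,1)
Step 5: ant0:(3,4)->W->(3,3) | ant1:(2,1)->N->(1,1) | ant2:(1,1)->S->(2,1)
  grid max=5 at (1,1)
Step 6: ant0:(3,3)->E->(3,4) | ant1:(1,1)->S->(2,1) | ant2:(2,1)->N->(1,1)
  grid max=6 at (1,1)

(3,4) (2,1) (1,1)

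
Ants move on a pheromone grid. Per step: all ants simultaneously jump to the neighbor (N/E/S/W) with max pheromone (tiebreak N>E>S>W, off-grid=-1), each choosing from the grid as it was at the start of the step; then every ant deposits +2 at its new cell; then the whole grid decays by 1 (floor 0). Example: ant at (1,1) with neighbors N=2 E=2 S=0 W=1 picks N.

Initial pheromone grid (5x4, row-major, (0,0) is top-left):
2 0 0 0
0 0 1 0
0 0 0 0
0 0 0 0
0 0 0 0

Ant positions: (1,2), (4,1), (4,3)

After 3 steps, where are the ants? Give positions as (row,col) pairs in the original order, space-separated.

Step 1: ant0:(1,2)->N->(0,2) | ant1:(4,1)->N->(3,1) | ant2:(4,3)->N->(3,3)
  grid max=1 at (0,0)
Step 2: ant0:(0,2)->E->(0,3) | ant1:(3,1)->N->(2,1) | ant2:(3,3)->N->(2,3)
  grid max=1 at (0,3)
Step 3: ant0:(0,3)->S->(1,3) | ant1:(2,1)->N->(1,1) | ant2:(2,3)->N->(1,3)
  grid max=3 at (1,3)

(1,3) (1,1) (1,3)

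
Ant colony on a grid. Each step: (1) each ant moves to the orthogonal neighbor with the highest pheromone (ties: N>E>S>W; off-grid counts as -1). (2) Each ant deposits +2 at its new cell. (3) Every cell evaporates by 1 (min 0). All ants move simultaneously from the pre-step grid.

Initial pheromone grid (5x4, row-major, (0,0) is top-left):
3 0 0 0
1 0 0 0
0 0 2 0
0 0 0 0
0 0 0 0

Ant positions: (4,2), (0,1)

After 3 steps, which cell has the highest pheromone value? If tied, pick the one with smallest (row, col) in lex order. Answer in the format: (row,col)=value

Step 1: ant0:(4,2)->N->(3,2) | ant1:(0,1)->W->(0,0)
  grid max=4 at (0,0)
Step 2: ant0:(3,2)->N->(2,2) | ant1:(0,0)->E->(0,1)
  grid max=3 at (0,0)
Step 3: ant0:(2,2)->N->(1,2) | ant1:(0,1)->W->(0,0)
  grid max=4 at (0,0)
Final grid:
  4 0 0 0
  0 0 1 0
  0 0 1 0
  0 0 0 0
  0 0 0 0
Max pheromone 4 at (0,0)

Answer: (0,0)=4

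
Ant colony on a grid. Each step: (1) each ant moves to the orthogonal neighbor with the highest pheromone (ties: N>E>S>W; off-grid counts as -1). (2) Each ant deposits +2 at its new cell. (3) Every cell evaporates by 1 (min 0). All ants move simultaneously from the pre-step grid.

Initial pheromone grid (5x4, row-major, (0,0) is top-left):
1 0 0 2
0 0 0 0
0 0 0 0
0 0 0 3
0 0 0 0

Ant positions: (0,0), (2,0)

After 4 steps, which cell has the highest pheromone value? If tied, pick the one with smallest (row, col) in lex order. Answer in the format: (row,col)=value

Step 1: ant0:(0,0)->E->(0,1) | ant1:(2,0)->N->(1,0)
  grid max=2 at (3,3)
Step 2: ant0:(0,1)->E->(0,2) | ant1:(1,0)->N->(0,0)
  grid max=1 at (0,0)
Step 3: ant0:(0,2)->E->(0,3) | ant1:(0,0)->E->(0,1)
  grid max=1 at (0,1)
Step 4: ant0:(0,3)->S->(1,3) | ant1:(0,1)->E->(0,2)
  grid max=1 at (0,2)
Final grid:
  0 0 1 0
  0 0 0 1
  0 0 0 0
  0 0 0 0
  0 0 0 0
Max pheromone 1 at (0,2)

Answer: (0,2)=1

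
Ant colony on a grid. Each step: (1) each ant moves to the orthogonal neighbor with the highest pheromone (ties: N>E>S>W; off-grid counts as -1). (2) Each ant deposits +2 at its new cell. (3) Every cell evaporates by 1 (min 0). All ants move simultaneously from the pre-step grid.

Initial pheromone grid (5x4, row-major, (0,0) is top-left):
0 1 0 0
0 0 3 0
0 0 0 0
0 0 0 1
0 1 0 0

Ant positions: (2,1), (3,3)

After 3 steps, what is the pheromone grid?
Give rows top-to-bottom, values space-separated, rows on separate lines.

After step 1: ants at (1,1),(2,3)
  0 0 0 0
  0 1 2 0
  0 0 0 1
  0 0 0 0
  0 0 0 0
After step 2: ants at (1,2),(1,3)
  0 0 0 0
  0 0 3 1
  0 0 0 0
  0 0 0 0
  0 0 0 0
After step 3: ants at (1,3),(1,2)
  0 0 0 0
  0 0 4 2
  0 0 0 0
  0 0 0 0
  0 0 0 0

0 0 0 0
0 0 4 2
0 0 0 0
0 0 0 0
0 0 0 0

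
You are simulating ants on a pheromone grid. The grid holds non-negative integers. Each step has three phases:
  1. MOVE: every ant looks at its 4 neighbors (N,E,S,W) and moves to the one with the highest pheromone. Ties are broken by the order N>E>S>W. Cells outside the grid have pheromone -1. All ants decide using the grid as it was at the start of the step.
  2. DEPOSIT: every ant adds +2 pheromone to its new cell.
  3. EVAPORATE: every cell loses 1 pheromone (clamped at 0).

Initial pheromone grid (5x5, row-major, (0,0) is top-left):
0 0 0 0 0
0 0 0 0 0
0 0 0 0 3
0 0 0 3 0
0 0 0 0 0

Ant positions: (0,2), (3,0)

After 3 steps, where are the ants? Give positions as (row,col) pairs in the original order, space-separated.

Step 1: ant0:(0,2)->E->(0,3) | ant1:(3,0)->N->(2,0)
  grid max=2 at (2,4)
Step 2: ant0:(0,3)->E->(0,4) | ant1:(2,0)->N->(1,0)
  grid max=1 at (0,4)
Step 3: ant0:(0,4)->S->(1,4) | ant1:(1,0)->N->(0,0)
  grid max=1 at (0,0)

(1,4) (0,0)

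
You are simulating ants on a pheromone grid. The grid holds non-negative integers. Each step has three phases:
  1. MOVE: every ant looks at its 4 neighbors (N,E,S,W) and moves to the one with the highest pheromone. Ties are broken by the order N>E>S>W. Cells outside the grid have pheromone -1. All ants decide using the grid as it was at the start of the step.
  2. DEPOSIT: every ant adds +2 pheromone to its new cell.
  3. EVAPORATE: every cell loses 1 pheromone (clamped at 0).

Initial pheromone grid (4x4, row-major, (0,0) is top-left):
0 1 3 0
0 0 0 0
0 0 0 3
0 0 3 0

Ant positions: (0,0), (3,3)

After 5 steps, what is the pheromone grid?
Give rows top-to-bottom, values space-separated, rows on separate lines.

After step 1: ants at (0,1),(2,3)
  0 2 2 0
  0 0 0 0
  0 0 0 4
  0 0 2 0
After step 2: ants at (0,2),(1,3)
  0 1 3 0
  0 0 0 1
  0 0 0 3
  0 0 1 0
After step 3: ants at (0,1),(2,3)
  0 2 2 0
  0 0 0 0
  0 0 0 4
  0 0 0 0
After step 4: ants at (0,2),(1,3)
  0 1 3 0
  0 0 0 1
  0 0 0 3
  0 0 0 0
After step 5: ants at (0,1),(2,3)
  0 2 2 0
  0 0 0 0
  0 0 0 4
  0 0 0 0

0 2 2 0
0 0 0 0
0 0 0 4
0 0 0 0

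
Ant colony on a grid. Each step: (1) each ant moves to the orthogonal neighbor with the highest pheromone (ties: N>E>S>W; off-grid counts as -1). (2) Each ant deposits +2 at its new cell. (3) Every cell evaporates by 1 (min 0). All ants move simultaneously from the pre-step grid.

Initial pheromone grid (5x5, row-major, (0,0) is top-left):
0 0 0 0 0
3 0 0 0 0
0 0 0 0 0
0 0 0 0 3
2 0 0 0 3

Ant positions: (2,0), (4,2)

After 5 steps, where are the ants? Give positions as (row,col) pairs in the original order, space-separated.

Step 1: ant0:(2,0)->N->(1,0) | ant1:(4,2)->N->(3,2)
  grid max=4 at (1,0)
Step 2: ant0:(1,0)->N->(0,0) | ant1:(3,2)->N->(2,2)
  grid max=3 at (1,0)
Step 3: ant0:(0,0)->S->(1,0) | ant1:(2,2)->N->(1,2)
  grid max=4 at (1,0)
Step 4: ant0:(1,0)->N->(0,0) | ant1:(1,2)->N->(0,2)
  grid max=3 at (1,0)
Step 5: ant0:(0,0)->S->(1,0) | ant1:(0,2)->E->(0,3)
  grid max=4 at (1,0)

(1,0) (0,3)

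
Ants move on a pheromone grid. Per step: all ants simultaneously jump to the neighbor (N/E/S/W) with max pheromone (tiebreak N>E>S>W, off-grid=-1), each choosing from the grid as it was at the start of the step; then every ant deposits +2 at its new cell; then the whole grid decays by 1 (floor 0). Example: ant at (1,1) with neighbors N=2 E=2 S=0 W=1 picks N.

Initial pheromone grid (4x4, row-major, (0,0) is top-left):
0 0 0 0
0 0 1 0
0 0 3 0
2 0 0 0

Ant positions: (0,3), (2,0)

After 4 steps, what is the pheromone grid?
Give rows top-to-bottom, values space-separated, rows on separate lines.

After step 1: ants at (1,3),(3,0)
  0 0 0 0
  0 0 0 1
  0 0 2 0
  3 0 0 0
After step 2: ants at (0,3),(2,0)
  0 0 0 1
  0 0 0 0
  1 0 1 0
  2 0 0 0
After step 3: ants at (1,3),(3,0)
  0 0 0 0
  0 0 0 1
  0 0 0 0
  3 0 0 0
After step 4: ants at (0,3),(2,0)
  0 0 0 1
  0 0 0 0
  1 0 0 0
  2 0 0 0

0 0 0 1
0 0 0 0
1 0 0 0
2 0 0 0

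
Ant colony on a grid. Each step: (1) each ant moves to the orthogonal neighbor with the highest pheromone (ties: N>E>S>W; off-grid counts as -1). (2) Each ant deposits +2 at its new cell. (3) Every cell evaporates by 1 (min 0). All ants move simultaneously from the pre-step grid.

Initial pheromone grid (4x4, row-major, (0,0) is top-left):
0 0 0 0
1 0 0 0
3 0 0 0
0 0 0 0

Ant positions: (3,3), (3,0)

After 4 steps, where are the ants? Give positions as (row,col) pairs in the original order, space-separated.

Step 1: ant0:(3,3)->N->(2,3) | ant1:(3,0)->N->(2,0)
  grid max=4 at (2,0)
Step 2: ant0:(2,3)->N->(1,3) | ant1:(2,0)->N->(1,0)
  grid max=3 at (2,0)
Step 3: ant0:(1,3)->N->(0,3) | ant1:(1,0)->S->(2,0)
  grid max=4 at (2,0)
Step 4: ant0:(0,3)->S->(1,3) | ant1:(2,0)->N->(1,0)
  grid max=3 at (2,0)

(1,3) (1,0)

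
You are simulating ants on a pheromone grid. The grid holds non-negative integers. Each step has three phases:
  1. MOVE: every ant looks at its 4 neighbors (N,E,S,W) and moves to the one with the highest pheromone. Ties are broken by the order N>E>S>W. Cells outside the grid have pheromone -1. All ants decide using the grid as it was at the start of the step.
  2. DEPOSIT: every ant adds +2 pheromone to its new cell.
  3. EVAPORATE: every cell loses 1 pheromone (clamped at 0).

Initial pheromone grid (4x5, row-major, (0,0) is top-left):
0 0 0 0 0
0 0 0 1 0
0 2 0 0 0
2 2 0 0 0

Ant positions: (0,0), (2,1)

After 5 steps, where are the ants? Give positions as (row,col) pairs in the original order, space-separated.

Step 1: ant0:(0,0)->E->(0,1) | ant1:(2,1)->S->(3,1)
  grid max=3 at (3,1)
Step 2: ant0:(0,1)->E->(0,2) | ant1:(3,1)->N->(2,1)
  grid max=2 at (2,1)
Step 3: ant0:(0,2)->E->(0,3) | ant1:(2,1)->S->(3,1)
  grid max=3 at (3,1)
Step 4: ant0:(0,3)->E->(0,4) | ant1:(3,1)->N->(2,1)
  grid max=2 at (2,1)
Step 5: ant0:(0,4)->S->(1,4) | ant1:(2,1)->S->(3,1)
  grid max=3 at (3,1)

(1,4) (3,1)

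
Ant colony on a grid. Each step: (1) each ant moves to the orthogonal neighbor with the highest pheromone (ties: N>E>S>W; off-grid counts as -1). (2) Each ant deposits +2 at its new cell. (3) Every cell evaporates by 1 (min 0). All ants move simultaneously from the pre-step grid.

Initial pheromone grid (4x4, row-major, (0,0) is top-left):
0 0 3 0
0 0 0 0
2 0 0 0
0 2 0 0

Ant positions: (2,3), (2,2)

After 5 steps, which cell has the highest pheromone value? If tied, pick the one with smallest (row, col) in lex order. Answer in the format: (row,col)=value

Answer: (0,2)=6

Derivation:
Step 1: ant0:(2,3)->N->(1,3) | ant1:(2,2)->N->(1,2)
  grid max=2 at (0,2)
Step 2: ant0:(1,3)->W->(1,2) | ant1:(1,2)->N->(0,2)
  grid max=3 at (0,2)
Step 3: ant0:(1,2)->N->(0,2) | ant1:(0,2)->S->(1,2)
  grid max=4 at (0,2)
Step 4: ant0:(0,2)->S->(1,2) | ant1:(1,2)->N->(0,2)
  grid max=5 at (0,2)
Step 5: ant0:(1,2)->N->(0,2) | ant1:(0,2)->S->(1,2)
  grid max=6 at (0,2)
Final grid:
  0 0 6 0
  0 0 5 0
  0 0 0 0
  0 0 0 0
Max pheromone 6 at (0,2)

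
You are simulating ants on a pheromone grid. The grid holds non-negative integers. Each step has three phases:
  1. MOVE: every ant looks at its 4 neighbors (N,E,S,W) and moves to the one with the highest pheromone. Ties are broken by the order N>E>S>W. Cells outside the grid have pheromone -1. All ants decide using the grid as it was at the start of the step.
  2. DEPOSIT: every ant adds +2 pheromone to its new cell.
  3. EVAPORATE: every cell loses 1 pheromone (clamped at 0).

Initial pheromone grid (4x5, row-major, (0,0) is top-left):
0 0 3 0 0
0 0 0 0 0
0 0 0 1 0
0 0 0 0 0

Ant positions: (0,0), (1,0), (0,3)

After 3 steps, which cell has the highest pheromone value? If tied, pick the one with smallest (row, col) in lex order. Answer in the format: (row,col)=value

Step 1: ant0:(0,0)->E->(0,1) | ant1:(1,0)->N->(0,0) | ant2:(0,3)->W->(0,2)
  grid max=4 at (0,2)
Step 2: ant0:(0,1)->E->(0,2) | ant1:(0,0)->E->(0,1) | ant2:(0,2)->W->(0,1)
  grid max=5 at (0,2)
Step 3: ant0:(0,2)->W->(0,1) | ant1:(0,1)->E->(0,2) | ant2:(0,1)->E->(0,2)
  grid max=8 at (0,2)
Final grid:
  0 5 8 0 0
  0 0 0 0 0
  0 0 0 0 0
  0 0 0 0 0
Max pheromone 8 at (0,2)

Answer: (0,2)=8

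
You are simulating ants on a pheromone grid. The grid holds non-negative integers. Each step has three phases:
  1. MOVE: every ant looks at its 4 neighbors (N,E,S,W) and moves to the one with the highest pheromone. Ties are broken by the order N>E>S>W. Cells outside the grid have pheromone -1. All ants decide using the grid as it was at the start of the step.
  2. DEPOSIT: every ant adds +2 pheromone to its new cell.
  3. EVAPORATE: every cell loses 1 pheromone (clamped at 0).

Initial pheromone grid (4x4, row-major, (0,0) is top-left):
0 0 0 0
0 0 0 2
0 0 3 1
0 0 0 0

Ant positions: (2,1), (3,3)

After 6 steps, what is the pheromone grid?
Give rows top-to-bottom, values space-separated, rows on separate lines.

After step 1: ants at (2,2),(2,3)
  0 0 0 0
  0 0 0 1
  0 0 4 2
  0 0 0 0
After step 2: ants at (2,3),(2,2)
  0 0 0 0
  0 0 0 0
  0 0 5 3
  0 0 0 0
After step 3: ants at (2,2),(2,3)
  0 0 0 0
  0 0 0 0
  0 0 6 4
  0 0 0 0
After step 4: ants at (2,3),(2,2)
  0 0 0 0
  0 0 0 0
  0 0 7 5
  0 0 0 0
After step 5: ants at (2,2),(2,3)
  0 0 0 0
  0 0 0 0
  0 0 8 6
  0 0 0 0
After step 6: ants at (2,3),(2,2)
  0 0 0 0
  0 0 0 0
  0 0 9 7
  0 0 0 0

0 0 0 0
0 0 0 0
0 0 9 7
0 0 0 0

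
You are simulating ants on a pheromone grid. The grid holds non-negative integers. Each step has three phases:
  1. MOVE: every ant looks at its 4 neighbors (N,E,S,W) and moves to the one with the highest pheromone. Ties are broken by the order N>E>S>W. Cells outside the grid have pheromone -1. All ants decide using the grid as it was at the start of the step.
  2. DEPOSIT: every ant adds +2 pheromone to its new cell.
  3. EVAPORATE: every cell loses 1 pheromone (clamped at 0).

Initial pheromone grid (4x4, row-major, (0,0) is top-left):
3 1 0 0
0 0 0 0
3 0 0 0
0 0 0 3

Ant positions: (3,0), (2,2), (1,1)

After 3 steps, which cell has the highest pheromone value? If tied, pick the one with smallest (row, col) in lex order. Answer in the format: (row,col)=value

Step 1: ant0:(3,0)->N->(2,0) | ant1:(2,2)->N->(1,2) | ant2:(1,1)->N->(0,1)
  grid max=4 at (2,0)
Step 2: ant0:(2,0)->N->(1,0) | ant1:(1,2)->N->(0,2) | ant2:(0,1)->W->(0,0)
  grid max=3 at (0,0)
Step 3: ant0:(1,0)->N->(0,0) | ant1:(0,2)->W->(0,1) | ant2:(0,0)->E->(0,1)
  grid max=4 at (0,0)
Final grid:
  4 4 0 0
  0 0 0 0
  2 0 0 0
  0 0 0 0
Max pheromone 4 at (0,0)

Answer: (0,0)=4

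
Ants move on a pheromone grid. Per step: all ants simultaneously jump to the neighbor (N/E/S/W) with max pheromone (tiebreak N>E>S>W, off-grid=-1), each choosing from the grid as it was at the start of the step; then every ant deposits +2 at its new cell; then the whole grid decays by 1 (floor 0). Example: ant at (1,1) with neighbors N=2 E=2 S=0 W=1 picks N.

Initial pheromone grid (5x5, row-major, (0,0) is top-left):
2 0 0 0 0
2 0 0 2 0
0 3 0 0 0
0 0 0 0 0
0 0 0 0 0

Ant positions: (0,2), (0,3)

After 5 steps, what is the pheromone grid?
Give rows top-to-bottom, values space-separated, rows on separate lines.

After step 1: ants at (0,3),(1,3)
  1 0 0 1 0
  1 0 0 3 0
  0 2 0 0 0
  0 0 0 0 0
  0 0 0 0 0
After step 2: ants at (1,3),(0,3)
  0 0 0 2 0
  0 0 0 4 0
  0 1 0 0 0
  0 0 0 0 0
  0 0 0 0 0
After step 3: ants at (0,3),(1,3)
  0 0 0 3 0
  0 0 0 5 0
  0 0 0 0 0
  0 0 0 0 0
  0 0 0 0 0
After step 4: ants at (1,3),(0,3)
  0 0 0 4 0
  0 0 0 6 0
  0 0 0 0 0
  0 0 0 0 0
  0 0 0 0 0
After step 5: ants at (0,3),(1,3)
  0 0 0 5 0
  0 0 0 7 0
  0 0 0 0 0
  0 0 0 0 0
  0 0 0 0 0

0 0 0 5 0
0 0 0 7 0
0 0 0 0 0
0 0 0 0 0
0 0 0 0 0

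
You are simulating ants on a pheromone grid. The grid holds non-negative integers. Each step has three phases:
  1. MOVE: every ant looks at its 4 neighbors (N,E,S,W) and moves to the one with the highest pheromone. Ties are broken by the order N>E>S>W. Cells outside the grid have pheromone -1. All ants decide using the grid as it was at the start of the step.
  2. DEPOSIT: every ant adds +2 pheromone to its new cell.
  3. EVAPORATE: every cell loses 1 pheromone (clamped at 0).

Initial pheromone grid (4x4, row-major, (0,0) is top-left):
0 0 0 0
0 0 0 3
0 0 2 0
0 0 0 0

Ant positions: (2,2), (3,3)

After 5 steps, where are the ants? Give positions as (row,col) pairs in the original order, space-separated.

Step 1: ant0:(2,2)->N->(1,2) | ant1:(3,3)->N->(2,3)
  grid max=2 at (1,3)
Step 2: ant0:(1,2)->E->(1,3) | ant1:(2,3)->N->(1,3)
  grid max=5 at (1,3)
Step 3: ant0:(1,3)->N->(0,3) | ant1:(1,3)->N->(0,3)
  grid max=4 at (1,3)
Step 4: ant0:(0,3)->S->(1,3) | ant1:(0,3)->S->(1,3)
  grid max=7 at (1,3)
Step 5: ant0:(1,3)->N->(0,3) | ant1:(1,3)->N->(0,3)
  grid max=6 at (1,3)

(0,3) (0,3)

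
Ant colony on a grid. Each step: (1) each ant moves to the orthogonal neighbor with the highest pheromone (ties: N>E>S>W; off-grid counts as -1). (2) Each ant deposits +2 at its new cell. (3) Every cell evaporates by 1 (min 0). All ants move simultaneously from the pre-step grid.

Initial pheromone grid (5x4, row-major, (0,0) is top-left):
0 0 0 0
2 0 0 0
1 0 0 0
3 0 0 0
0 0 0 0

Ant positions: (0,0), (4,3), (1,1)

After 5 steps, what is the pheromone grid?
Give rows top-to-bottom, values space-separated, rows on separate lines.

After step 1: ants at (1,0),(3,3),(1,0)
  0 0 0 0
  5 0 0 0
  0 0 0 0
  2 0 0 1
  0 0 0 0
After step 2: ants at (0,0),(2,3),(0,0)
  3 0 0 0
  4 0 0 0
  0 0 0 1
  1 0 0 0
  0 0 0 0
After step 3: ants at (1,0),(1,3),(1,0)
  2 0 0 0
  7 0 0 1
  0 0 0 0
  0 0 0 0
  0 0 0 0
After step 4: ants at (0,0),(0,3),(0,0)
  5 0 0 1
  6 0 0 0
  0 0 0 0
  0 0 0 0
  0 0 0 0
After step 5: ants at (1,0),(1,3),(1,0)
  4 0 0 0
  9 0 0 1
  0 0 0 0
  0 0 0 0
  0 0 0 0

4 0 0 0
9 0 0 1
0 0 0 0
0 0 0 0
0 0 0 0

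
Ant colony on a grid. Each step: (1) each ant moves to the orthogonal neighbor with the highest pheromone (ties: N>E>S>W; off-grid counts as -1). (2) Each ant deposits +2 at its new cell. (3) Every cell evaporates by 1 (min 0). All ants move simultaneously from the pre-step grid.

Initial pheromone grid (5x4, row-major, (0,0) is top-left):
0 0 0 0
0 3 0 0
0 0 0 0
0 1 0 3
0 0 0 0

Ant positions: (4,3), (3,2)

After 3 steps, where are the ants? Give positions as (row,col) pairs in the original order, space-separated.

Step 1: ant0:(4,3)->N->(3,3) | ant1:(3,2)->E->(3,3)
  grid max=6 at (3,3)
Step 2: ant0:(3,3)->N->(2,3) | ant1:(3,3)->N->(2,3)
  grid max=5 at (3,3)
Step 3: ant0:(2,3)->S->(3,3) | ant1:(2,3)->S->(3,3)
  grid max=8 at (3,3)

(3,3) (3,3)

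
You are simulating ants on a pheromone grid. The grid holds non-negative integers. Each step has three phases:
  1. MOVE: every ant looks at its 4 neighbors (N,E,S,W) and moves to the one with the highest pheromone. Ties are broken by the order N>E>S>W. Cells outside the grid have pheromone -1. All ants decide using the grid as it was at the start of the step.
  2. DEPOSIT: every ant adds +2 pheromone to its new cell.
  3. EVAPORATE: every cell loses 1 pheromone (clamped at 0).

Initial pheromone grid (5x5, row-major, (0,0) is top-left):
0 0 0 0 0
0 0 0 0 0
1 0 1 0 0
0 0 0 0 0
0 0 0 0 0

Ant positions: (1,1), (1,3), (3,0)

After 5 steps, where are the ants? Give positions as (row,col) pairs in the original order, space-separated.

Step 1: ant0:(1,1)->N->(0,1) | ant1:(1,3)->N->(0,3) | ant2:(3,0)->N->(2,0)
  grid max=2 at (2,0)
Step 2: ant0:(0,1)->E->(0,2) | ant1:(0,3)->E->(0,4) | ant2:(2,0)->N->(1,0)
  grid max=1 at (0,2)
Step 3: ant0:(0,2)->E->(0,3) | ant1:(0,4)->S->(1,4) | ant2:(1,0)->S->(2,0)
  grid max=2 at (2,0)
Step 4: ant0:(0,3)->E->(0,4) | ant1:(1,4)->N->(0,4) | ant2:(2,0)->N->(1,0)
  grid max=3 at (0,4)
Step 5: ant0:(0,4)->S->(1,4) | ant1:(0,4)->S->(1,4) | ant2:(1,0)->S->(2,0)
  grid max=3 at (1,4)

(1,4) (1,4) (2,0)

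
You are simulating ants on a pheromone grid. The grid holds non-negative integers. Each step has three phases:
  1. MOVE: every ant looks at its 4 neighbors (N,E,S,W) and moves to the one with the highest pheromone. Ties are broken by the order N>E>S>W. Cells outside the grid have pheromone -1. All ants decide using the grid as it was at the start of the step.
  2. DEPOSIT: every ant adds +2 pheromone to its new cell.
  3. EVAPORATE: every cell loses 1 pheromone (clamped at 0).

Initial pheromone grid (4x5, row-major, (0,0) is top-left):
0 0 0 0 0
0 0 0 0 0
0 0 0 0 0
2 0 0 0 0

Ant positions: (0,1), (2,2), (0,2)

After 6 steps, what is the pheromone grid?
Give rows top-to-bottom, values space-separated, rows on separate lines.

After step 1: ants at (0,2),(1,2),(0,3)
  0 0 1 1 0
  0 0 1 0 0
  0 0 0 0 0
  1 0 0 0 0
After step 2: ants at (0,3),(0,2),(0,2)
  0 0 4 2 0
  0 0 0 0 0
  0 0 0 0 0
  0 0 0 0 0
After step 3: ants at (0,2),(0,3),(0,3)
  0 0 5 5 0
  0 0 0 0 0
  0 0 0 0 0
  0 0 0 0 0
After step 4: ants at (0,3),(0,2),(0,2)
  0 0 8 6 0
  0 0 0 0 0
  0 0 0 0 0
  0 0 0 0 0
After step 5: ants at (0,2),(0,3),(0,3)
  0 0 9 9 0
  0 0 0 0 0
  0 0 0 0 0
  0 0 0 0 0
After step 6: ants at (0,3),(0,2),(0,2)
  0 0 12 10 0
  0 0 0 0 0
  0 0 0 0 0
  0 0 0 0 0

0 0 12 10 0
0 0 0 0 0
0 0 0 0 0
0 0 0 0 0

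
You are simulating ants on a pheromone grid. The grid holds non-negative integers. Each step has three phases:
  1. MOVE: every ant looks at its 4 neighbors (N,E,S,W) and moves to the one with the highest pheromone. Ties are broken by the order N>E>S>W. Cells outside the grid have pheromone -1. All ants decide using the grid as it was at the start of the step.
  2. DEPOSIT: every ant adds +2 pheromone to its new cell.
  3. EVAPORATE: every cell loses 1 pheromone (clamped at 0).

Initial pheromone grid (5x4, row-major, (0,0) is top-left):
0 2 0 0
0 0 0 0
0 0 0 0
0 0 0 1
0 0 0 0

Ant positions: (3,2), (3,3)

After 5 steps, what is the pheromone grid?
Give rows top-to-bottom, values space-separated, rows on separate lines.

After step 1: ants at (3,3),(2,3)
  0 1 0 0
  0 0 0 0
  0 0 0 1
  0 0 0 2
  0 0 0 0
After step 2: ants at (2,3),(3,3)
  0 0 0 0
  0 0 0 0
  0 0 0 2
  0 0 0 3
  0 0 0 0
After step 3: ants at (3,3),(2,3)
  0 0 0 0
  0 0 0 0
  0 0 0 3
  0 0 0 4
  0 0 0 0
After step 4: ants at (2,3),(3,3)
  0 0 0 0
  0 0 0 0
  0 0 0 4
  0 0 0 5
  0 0 0 0
After step 5: ants at (3,3),(2,3)
  0 0 0 0
  0 0 0 0
  0 0 0 5
  0 0 0 6
  0 0 0 0

0 0 0 0
0 0 0 0
0 0 0 5
0 0 0 6
0 0 0 0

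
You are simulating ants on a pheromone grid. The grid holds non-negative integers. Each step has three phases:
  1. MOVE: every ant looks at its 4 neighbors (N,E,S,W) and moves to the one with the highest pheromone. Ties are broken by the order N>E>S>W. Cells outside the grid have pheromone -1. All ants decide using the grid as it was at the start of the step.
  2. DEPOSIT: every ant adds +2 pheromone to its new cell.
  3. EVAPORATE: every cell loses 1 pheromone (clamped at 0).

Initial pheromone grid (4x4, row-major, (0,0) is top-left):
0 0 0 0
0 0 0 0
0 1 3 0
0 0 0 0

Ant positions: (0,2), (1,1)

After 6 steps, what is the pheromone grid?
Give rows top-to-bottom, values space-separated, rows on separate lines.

After step 1: ants at (0,3),(2,1)
  0 0 0 1
  0 0 0 0
  0 2 2 0
  0 0 0 0
After step 2: ants at (1,3),(2,2)
  0 0 0 0
  0 0 0 1
  0 1 3 0
  0 0 0 0
After step 3: ants at (0,3),(2,1)
  0 0 0 1
  0 0 0 0
  0 2 2 0
  0 0 0 0
After step 4: ants at (1,3),(2,2)
  0 0 0 0
  0 0 0 1
  0 1 3 0
  0 0 0 0
After step 5: ants at (0,3),(2,1)
  0 0 0 1
  0 0 0 0
  0 2 2 0
  0 0 0 0
After step 6: ants at (1,3),(2,2)
  0 0 0 0
  0 0 0 1
  0 1 3 0
  0 0 0 0

0 0 0 0
0 0 0 1
0 1 3 0
0 0 0 0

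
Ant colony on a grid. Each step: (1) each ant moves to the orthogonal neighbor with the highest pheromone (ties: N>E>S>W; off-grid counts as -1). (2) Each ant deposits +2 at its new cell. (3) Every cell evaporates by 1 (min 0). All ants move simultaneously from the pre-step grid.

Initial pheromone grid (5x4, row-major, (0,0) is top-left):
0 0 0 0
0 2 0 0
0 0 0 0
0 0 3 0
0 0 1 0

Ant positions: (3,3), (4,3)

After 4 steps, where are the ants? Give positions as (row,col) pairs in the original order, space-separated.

Step 1: ant0:(3,3)->W->(3,2) | ant1:(4,3)->W->(4,2)
  grid max=4 at (3,2)
Step 2: ant0:(3,2)->S->(4,2) | ant1:(4,2)->N->(3,2)
  grid max=5 at (3,2)
Step 3: ant0:(4,2)->N->(3,2) | ant1:(3,2)->S->(4,2)
  grid max=6 at (3,2)
Step 4: ant0:(3,2)->S->(4,2) | ant1:(4,2)->N->(3,2)
  grid max=7 at (3,2)

(4,2) (3,2)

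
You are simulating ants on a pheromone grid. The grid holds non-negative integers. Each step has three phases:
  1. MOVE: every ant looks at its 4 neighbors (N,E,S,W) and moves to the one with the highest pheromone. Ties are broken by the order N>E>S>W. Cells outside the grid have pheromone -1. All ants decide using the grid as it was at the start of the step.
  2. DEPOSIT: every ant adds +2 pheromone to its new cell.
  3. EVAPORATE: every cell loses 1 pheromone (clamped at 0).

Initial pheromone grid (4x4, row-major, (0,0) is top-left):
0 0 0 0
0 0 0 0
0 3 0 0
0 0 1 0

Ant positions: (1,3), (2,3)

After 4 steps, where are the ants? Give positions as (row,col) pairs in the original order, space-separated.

Step 1: ant0:(1,3)->N->(0,3) | ant1:(2,3)->N->(1,3)
  grid max=2 at (2,1)
Step 2: ant0:(0,3)->S->(1,3) | ant1:(1,3)->N->(0,3)
  grid max=2 at (0,3)
Step 3: ant0:(1,3)->N->(0,3) | ant1:(0,3)->S->(1,3)
  grid max=3 at (0,3)
Step 4: ant0:(0,3)->S->(1,3) | ant1:(1,3)->N->(0,3)
  grid max=4 at (0,3)

(1,3) (0,3)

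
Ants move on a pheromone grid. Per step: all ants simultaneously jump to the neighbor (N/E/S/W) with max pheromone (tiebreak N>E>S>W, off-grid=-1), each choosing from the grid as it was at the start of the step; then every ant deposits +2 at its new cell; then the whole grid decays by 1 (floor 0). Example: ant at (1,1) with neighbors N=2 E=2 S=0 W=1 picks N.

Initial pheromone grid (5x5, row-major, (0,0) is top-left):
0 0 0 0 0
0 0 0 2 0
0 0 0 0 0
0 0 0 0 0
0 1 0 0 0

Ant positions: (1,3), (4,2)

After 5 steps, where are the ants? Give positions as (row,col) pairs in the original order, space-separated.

Step 1: ant0:(1,3)->N->(0,3) | ant1:(4,2)->W->(4,1)
  grid max=2 at (4,1)
Step 2: ant0:(0,3)->S->(1,3) | ant1:(4,1)->N->(3,1)
  grid max=2 at (1,3)
Step 3: ant0:(1,3)->N->(0,3) | ant1:(3,1)->S->(4,1)
  grid max=2 at (4,1)
Step 4: ant0:(0,3)->S->(1,3) | ant1:(4,1)->N->(3,1)
  grid max=2 at (1,3)
Step 5: ant0:(1,3)->N->(0,3) | ant1:(3,1)->S->(4,1)
  grid max=2 at (4,1)

(0,3) (4,1)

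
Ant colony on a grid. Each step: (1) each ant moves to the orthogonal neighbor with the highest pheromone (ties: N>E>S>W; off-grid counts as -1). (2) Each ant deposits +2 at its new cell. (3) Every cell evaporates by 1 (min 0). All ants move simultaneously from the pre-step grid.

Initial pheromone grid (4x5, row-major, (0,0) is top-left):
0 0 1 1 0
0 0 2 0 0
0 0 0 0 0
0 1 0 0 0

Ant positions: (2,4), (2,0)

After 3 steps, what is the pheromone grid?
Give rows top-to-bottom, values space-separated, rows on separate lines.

After step 1: ants at (1,4),(1,0)
  0 0 0 0 0
  1 0 1 0 1
  0 0 0 0 0
  0 0 0 0 0
After step 2: ants at (0,4),(0,0)
  1 0 0 0 1
  0 0 0 0 0
  0 0 0 0 0
  0 0 0 0 0
After step 3: ants at (1,4),(0,1)
  0 1 0 0 0
  0 0 0 0 1
  0 0 0 0 0
  0 0 0 0 0

0 1 0 0 0
0 0 0 0 1
0 0 0 0 0
0 0 0 0 0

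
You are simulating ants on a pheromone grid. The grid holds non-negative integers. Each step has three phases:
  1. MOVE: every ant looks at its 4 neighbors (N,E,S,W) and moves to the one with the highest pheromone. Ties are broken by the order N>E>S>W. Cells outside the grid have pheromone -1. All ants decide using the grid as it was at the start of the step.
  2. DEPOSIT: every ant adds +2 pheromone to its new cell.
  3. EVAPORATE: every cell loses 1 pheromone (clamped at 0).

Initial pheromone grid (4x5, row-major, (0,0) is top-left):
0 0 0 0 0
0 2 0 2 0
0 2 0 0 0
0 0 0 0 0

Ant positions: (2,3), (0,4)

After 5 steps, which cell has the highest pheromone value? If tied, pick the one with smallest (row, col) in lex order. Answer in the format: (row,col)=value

Step 1: ant0:(2,3)->N->(1,3) | ant1:(0,4)->S->(1,4)
  grid max=3 at (1,3)
Step 2: ant0:(1,3)->E->(1,4) | ant1:(1,4)->W->(1,3)
  grid max=4 at (1,3)
Step 3: ant0:(1,4)->W->(1,3) | ant1:(1,3)->E->(1,4)
  grid max=5 at (1,3)
Step 4: ant0:(1,3)->E->(1,4) | ant1:(1,4)->W->(1,3)
  grid max=6 at (1,3)
Step 5: ant0:(1,4)->W->(1,3) | ant1:(1,3)->E->(1,4)
  grid max=7 at (1,3)
Final grid:
  0 0 0 0 0
  0 0 0 7 5
  0 0 0 0 0
  0 0 0 0 0
Max pheromone 7 at (1,3)

Answer: (1,3)=7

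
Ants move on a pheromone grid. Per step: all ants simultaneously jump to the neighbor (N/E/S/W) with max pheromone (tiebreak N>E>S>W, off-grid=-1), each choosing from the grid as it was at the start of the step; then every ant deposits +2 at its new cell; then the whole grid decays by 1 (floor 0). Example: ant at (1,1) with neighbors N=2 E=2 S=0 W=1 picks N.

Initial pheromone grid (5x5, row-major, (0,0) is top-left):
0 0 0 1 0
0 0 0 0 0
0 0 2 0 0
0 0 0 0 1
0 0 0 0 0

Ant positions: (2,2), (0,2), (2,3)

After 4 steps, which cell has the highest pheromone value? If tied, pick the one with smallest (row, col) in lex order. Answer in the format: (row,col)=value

Answer: (2,2)=6

Derivation:
Step 1: ant0:(2,2)->N->(1,2) | ant1:(0,2)->E->(0,3) | ant2:(2,3)->W->(2,2)
  grid max=3 at (2,2)
Step 2: ant0:(1,2)->S->(2,2) | ant1:(0,3)->E->(0,4) | ant2:(2,2)->N->(1,2)
  grid max=4 at (2,2)
Step 3: ant0:(2,2)->N->(1,2) | ant1:(0,4)->W->(0,3) | ant2:(1,2)->S->(2,2)
  grid max=5 at (2,2)
Step 4: ant0:(1,2)->S->(2,2) | ant1:(0,3)->E->(0,4) | ant2:(2,2)->N->(1,2)
  grid max=6 at (2,2)
Final grid:
  0 0 0 1 1
  0 0 4 0 0
  0 0 6 0 0
  0 0 0 0 0
  0 0 0 0 0
Max pheromone 6 at (2,2)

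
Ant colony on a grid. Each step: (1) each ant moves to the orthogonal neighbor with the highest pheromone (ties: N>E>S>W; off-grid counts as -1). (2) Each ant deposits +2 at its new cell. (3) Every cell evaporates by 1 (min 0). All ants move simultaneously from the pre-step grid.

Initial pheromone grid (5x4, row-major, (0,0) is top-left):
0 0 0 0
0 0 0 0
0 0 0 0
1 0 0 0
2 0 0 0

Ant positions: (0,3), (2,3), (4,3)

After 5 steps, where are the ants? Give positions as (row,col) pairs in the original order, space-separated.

Step 1: ant0:(0,3)->S->(1,3) | ant1:(2,3)->N->(1,3) | ant2:(4,3)->N->(3,3)
  grid max=3 at (1,3)
Step 2: ant0:(1,3)->N->(0,3) | ant1:(1,3)->N->(0,3) | ant2:(3,3)->N->(2,3)
  grid max=3 at (0,3)
Step 3: ant0:(0,3)->S->(1,3) | ant1:(0,3)->S->(1,3) | ant2:(2,3)->N->(1,3)
  grid max=7 at (1,3)
Step 4: ant0:(1,3)->N->(0,3) | ant1:(1,3)->N->(0,3) | ant2:(1,3)->N->(0,3)
  grid max=7 at (0,3)
Step 5: ant0:(0,3)->S->(1,3) | ant1:(0,3)->S->(1,3) | ant2:(0,3)->S->(1,3)
  grid max=11 at (1,3)

(1,3) (1,3) (1,3)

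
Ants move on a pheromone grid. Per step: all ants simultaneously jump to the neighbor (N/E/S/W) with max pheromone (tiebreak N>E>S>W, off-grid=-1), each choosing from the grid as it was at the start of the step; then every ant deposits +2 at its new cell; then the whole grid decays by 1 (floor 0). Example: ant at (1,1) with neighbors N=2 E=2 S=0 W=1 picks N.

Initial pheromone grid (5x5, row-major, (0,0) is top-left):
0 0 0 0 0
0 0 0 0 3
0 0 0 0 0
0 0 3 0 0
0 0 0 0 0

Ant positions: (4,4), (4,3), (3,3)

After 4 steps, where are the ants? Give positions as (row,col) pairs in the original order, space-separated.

Step 1: ant0:(4,4)->N->(3,4) | ant1:(4,3)->N->(3,3) | ant2:(3,3)->W->(3,2)
  grid max=4 at (3,2)
Step 2: ant0:(3,4)->W->(3,3) | ant1:(3,3)->W->(3,2) | ant2:(3,2)->E->(3,3)
  grid max=5 at (3,2)
Step 3: ant0:(3,3)->W->(3,2) | ant1:(3,2)->E->(3,3) | ant2:(3,3)->W->(3,2)
  grid max=8 at (3,2)
Step 4: ant0:(3,2)->E->(3,3) | ant1:(3,3)->W->(3,2) | ant2:(3,2)->E->(3,3)
  grid max=9 at (3,2)

(3,3) (3,2) (3,3)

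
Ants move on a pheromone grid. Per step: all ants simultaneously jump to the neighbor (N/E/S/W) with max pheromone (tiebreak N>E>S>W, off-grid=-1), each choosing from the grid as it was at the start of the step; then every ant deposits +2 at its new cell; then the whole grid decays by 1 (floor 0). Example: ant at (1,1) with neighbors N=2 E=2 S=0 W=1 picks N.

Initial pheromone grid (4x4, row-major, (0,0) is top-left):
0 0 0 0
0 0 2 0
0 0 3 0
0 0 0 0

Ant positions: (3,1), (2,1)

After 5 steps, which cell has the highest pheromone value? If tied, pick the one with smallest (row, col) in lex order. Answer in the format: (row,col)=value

Answer: (2,2)=8

Derivation:
Step 1: ant0:(3,1)->N->(2,1) | ant1:(2,1)->E->(2,2)
  grid max=4 at (2,2)
Step 2: ant0:(2,1)->E->(2,2) | ant1:(2,2)->N->(1,2)
  grid max=5 at (2,2)
Step 3: ant0:(2,2)->N->(1,2) | ant1:(1,2)->S->(2,2)
  grid max=6 at (2,2)
Step 4: ant0:(1,2)->S->(2,2) | ant1:(2,2)->N->(1,2)
  grid max=7 at (2,2)
Step 5: ant0:(2,2)->N->(1,2) | ant1:(1,2)->S->(2,2)
  grid max=8 at (2,2)
Final grid:
  0 0 0 0
  0 0 5 0
  0 0 8 0
  0 0 0 0
Max pheromone 8 at (2,2)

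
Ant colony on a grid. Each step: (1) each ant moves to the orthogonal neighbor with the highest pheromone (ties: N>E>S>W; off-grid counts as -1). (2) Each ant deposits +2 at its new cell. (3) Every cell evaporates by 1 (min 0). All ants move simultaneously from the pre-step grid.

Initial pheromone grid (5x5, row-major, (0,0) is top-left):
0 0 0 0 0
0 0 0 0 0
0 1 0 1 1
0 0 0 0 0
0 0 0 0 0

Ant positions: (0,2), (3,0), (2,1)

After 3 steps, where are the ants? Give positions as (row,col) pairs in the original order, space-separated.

Step 1: ant0:(0,2)->E->(0,3) | ant1:(3,0)->N->(2,0) | ant2:(2,1)->N->(1,1)
  grid max=1 at (0,3)
Step 2: ant0:(0,3)->E->(0,4) | ant1:(2,0)->N->(1,0) | ant2:(1,1)->N->(0,1)
  grid max=1 at (0,1)
Step 3: ant0:(0,4)->S->(1,4) | ant1:(1,0)->N->(0,0) | ant2:(0,1)->E->(0,2)
  grid max=1 at (0,0)

(1,4) (0,0) (0,2)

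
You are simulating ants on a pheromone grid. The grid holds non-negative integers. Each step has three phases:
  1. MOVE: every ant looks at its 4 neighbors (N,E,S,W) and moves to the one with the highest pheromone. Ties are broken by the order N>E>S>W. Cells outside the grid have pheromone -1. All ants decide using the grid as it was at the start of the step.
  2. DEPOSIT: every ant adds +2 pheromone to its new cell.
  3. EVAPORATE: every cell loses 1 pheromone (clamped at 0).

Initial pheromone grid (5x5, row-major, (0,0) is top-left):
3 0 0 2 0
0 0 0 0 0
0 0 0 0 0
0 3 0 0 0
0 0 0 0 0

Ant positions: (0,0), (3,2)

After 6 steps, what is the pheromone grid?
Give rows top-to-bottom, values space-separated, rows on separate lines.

After step 1: ants at (0,1),(3,1)
  2 1 0 1 0
  0 0 0 0 0
  0 0 0 0 0
  0 4 0 0 0
  0 0 0 0 0
After step 2: ants at (0,0),(2,1)
  3 0 0 0 0
  0 0 0 0 0
  0 1 0 0 0
  0 3 0 0 0
  0 0 0 0 0
After step 3: ants at (0,1),(3,1)
  2 1 0 0 0
  0 0 0 0 0
  0 0 0 0 0
  0 4 0 0 0
  0 0 0 0 0
After step 4: ants at (0,0),(2,1)
  3 0 0 0 0
  0 0 0 0 0
  0 1 0 0 0
  0 3 0 0 0
  0 0 0 0 0
After step 5: ants at (0,1),(3,1)
  2 1 0 0 0
  0 0 0 0 0
  0 0 0 0 0
  0 4 0 0 0
  0 0 0 0 0
After step 6: ants at (0,0),(2,1)
  3 0 0 0 0
  0 0 0 0 0
  0 1 0 0 0
  0 3 0 0 0
  0 0 0 0 0

3 0 0 0 0
0 0 0 0 0
0 1 0 0 0
0 3 0 0 0
0 0 0 0 0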